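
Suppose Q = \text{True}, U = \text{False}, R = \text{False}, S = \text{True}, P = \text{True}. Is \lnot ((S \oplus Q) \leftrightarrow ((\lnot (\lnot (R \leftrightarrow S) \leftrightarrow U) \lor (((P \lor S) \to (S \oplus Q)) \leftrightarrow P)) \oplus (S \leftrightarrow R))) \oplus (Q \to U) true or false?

\text{True}

Substituting Q=\text{True}, U=\text{False}, R=\text{False}, S=\text{True}, P=\text{True}:
S \oplus Q = \text{True} \oplus \text{True} = \text{False}
R \leftrightarrow S = \text{False} \leftrightarrow \text{True} = \text{False}
\lnot (R \leftrightarrow S) = \lnot \text{False} = \text{True}
\lnot (R \leftrightarrow S) \leftrightarrow U = \text{True} \leftrightarrow \text{False} = \text{False}
\lnot (\lnot (R \leftrightarrow S) \leftrightarrow U) = \lnot \text{False} = \text{True}
P \lor S = \text{True} \lor \text{True} = \text{True}
S \oplus Q = \text{True} \oplus \text{True} = \text{False}
(P \lor S) \to (S \oplus Q) = \text{True} \to \text{False} = \text{False}
((P \lor S) \to (S \oplus Q)) \leftrightarrow P = \text{False} \leftrightarrow \text{True} = \text{False}
\lnot (\lnot (R \leftrightarrow S) \leftrightarrow U) \lor (((P \lor S) \to (S \oplus Q)) \leftrightarrow P) = \text{True} \lor \text{False} = \text{True}
S \leftrightarrow R = \text{True} \leftrightarrow \text{False} = \text{False}
(\lnot (\lnot (R \leftrightarrow S) \leftrightarrow U) \lor (((P \lor S) \to (S \oplus Q)) \leftrightarrow P)) \oplus (S \leftrightarrow R) = \text{True} \oplus \text{False} = \text{True}
(S \oplus Q) \leftrightarrow ((\lnot (\lnot (R \leftrightarrow S) \leftrightarrow U) \lor (((P \lor S) \to (S \oplus Q)) \leftrightarrow P)) \oplus (S \leftrightarrow R)) = \text{False} \leftrightarrow \text{True} = \text{False}
\lnot ((S \oplus Q) \leftrightarrow ((\lnot (\lnot (R \leftrightarrow S) \leftrightarrow U) \lor (((P \lor S) \to (S \oplus Q)) \leftrightarrow P)) \oplus (S \leftrightarrow R))) = \lnot \text{False} = \text{True}
Q \to U = \text{True} \to \text{False} = \text{False}
\lnot ((S \oplus Q) \leftrightarrow ((\lnot (\lnot (R \leftrightarrow S) \leftrightarrow U) \lor (((P \lor S) \to (S \oplus Q)) \leftrightarrow P)) \oplus (S \leftrightarrow R))) \oplus (Q \to U) = \text{True} \oplus \text{False} = \text{True}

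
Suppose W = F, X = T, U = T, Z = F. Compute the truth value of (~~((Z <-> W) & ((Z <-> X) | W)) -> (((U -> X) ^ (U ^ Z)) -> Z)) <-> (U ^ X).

F

Z <-> W = F <-> F = T
Z <-> X = F <-> T = F
(Z <-> X) | W = F | F = F
(Z <-> W) & ((Z <-> X) | W) = T & F = F
~((Z <-> W) & ((Z <-> X) | W)) = ~F = T
~~((Z <-> W) & ((Z <-> X) | W)) = ~T = F
U -> X = T -> T = T
U ^ Z = T ^ F = T
(U -> X) ^ (U ^ Z) = T ^ T = F
((U -> X) ^ (U ^ Z)) -> Z = F -> F = T
~~((Z <-> W) & ((Z <-> X) | W)) -> (((U -> X) ^ (U ^ Z)) -> Z) = F -> T = T
U ^ X = T ^ T = F
(~~((Z <-> W) & ((Z <-> X) | W)) -> (((U -> X) ^ (U ^ Z)) -> Z)) <-> (U ^ X) = T <-> F = F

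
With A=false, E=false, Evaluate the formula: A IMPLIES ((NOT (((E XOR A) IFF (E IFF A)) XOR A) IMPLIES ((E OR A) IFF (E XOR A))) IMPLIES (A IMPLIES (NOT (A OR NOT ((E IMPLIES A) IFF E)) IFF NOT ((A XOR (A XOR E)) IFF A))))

Substituting A=false, E=false:
E XOR A = false XOR false = false
E IFF A = false IFF false = true
(E XOR A) IFF (E IFF A) = false IFF true = false
((E XOR A) IFF (E IFF A)) XOR A = false XOR false = false
NOT (((E XOR A) IFF (E IFF A)) XOR A) = NOT false = true
E OR A = false OR false = false
E XOR A = false XOR false = false
(E OR A) IFF (E XOR A) = false IFF false = true
NOT (((E XOR A) IFF (E IFF A)) XOR A) IMPLIES ((E OR A) IFF (E XOR A)) = true IMPLIES true = true
E IMPLIES A = false IMPLIES false = true
(E IMPLIES A) IFF E = true IFF false = false
NOT ((E IMPLIES A) IFF E) = NOT false = true
A OR NOT ((E IMPLIES A) IFF E) = false OR true = true
NOT (A OR NOT ((E IMPLIES A) IFF E)) = NOT true = false
A XOR E = false XOR false = false
A XOR (A XOR E) = false XOR false = false
(A XOR (A XOR E)) IFF A = false IFF false = true
NOT ((A XOR (A XOR E)) IFF A) = NOT true = false
NOT (A OR NOT ((E IMPLIES A) IFF E)) IFF NOT ((A XOR (A XOR E)) IFF A) = false IFF false = true
A IMPLIES (NOT (A OR NOT ((E IMPLIES A) IFF E)) IFF NOT ((A XOR (A XOR E)) IFF A)) = false IMPLIES true = true
(NOT (((E XOR A) IFF (E IFF A)) XOR A) IMPLIES ((E OR A) IFF (E XOR A))) IMPLIES (A IMPLIES (NOT (A OR NOT ((E IMPLIES A) IFF E)) IFF NOT ((A XOR (A XOR E)) IFF A))) = true IMPLIES true = true
A IMPLIES ((NOT (((E XOR A) IFF (E IFF A)) XOR A) IMPLIES ((E OR A) IFF (E XOR A))) IMPLIES (A IMPLIES (NOT (A OR NOT ((E IMPLIES A) IFF E)) IFF NOT ((A XOR (A XOR E)) IFF A)))) = false IMPLIES true = true

true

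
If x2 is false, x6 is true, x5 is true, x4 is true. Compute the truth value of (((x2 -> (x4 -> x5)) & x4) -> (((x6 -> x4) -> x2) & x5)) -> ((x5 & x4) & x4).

x4 -> x5 = T -> T = T
x2 -> (x4 -> x5) = F -> T = T
(x2 -> (x4 -> x5)) & x4 = T & T = T
x6 -> x4 = T -> T = T
(x6 -> x4) -> x2 = T -> F = F
((x6 -> x4) -> x2) & x5 = F & T = F
((x2 -> (x4 -> x5)) & x4) -> (((x6 -> x4) -> x2) & x5) = T -> F = F
x5 & x4 = T & T = T
(x5 & x4) & x4 = T & T = T
(((x2 -> (x4 -> x5)) & x4) -> (((x6 -> x4) -> x2) & x5)) -> ((x5 & x4) & x4) = F -> T = T

T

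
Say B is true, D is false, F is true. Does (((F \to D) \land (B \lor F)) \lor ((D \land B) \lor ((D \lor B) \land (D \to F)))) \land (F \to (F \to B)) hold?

F \to D = \text{True} \to \text{False} = \text{False}
B \lor F = \text{True} \lor \text{True} = \text{True}
(F \to D) \land (B \lor F) = \text{False} \land \text{True} = \text{False}
D \land B = \text{False} \land \text{True} = \text{False}
D \lor B = \text{False} \lor \text{True} = \text{True}
D \to F = \text{False} \to \text{True} = \text{True}
(D \lor B) \land (D \to F) = \text{True} \land \text{True} = \text{True}
(D \land B) \lor ((D \lor B) \land (D \to F)) = \text{False} \lor \text{True} = \text{True}
((F \to D) \land (B \lor F)) \lor ((D \land B) \lor ((D \lor B) \land (D \to F))) = \text{False} \lor \text{True} = \text{True}
F \to B = \text{True} \to \text{True} = \text{True}
F \to (F \to B) = \text{True} \to \text{True} = \text{True}
(((F \to D) \land (B \lor F)) \lor ((D \land B) \lor ((D \lor B) \land (D \to F)))) \land (F \to (F \to B)) = \text{True} \land \text{True} = \text{True}

\text{True}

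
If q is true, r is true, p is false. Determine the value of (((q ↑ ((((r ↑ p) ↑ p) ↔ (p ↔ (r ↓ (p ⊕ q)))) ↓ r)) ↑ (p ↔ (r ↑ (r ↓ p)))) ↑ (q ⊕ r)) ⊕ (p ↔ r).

r ↑ p = T ↑ F = T
(r ↑ p) ↑ p = T ↑ F = T
p ⊕ q = F ⊕ T = T
r ↓ (p ⊕ q) = T ↓ T = F
p ↔ (r ↓ (p ⊕ q)) = F ↔ F = T
((r ↑ p) ↑ p) ↔ (p ↔ (r ↓ (p ⊕ q))) = T ↔ T = T
(((r ↑ p) ↑ p) ↔ (p ↔ (r ↓ (p ⊕ q)))) ↓ r = T ↓ T = F
q ↑ ((((r ↑ p) ↑ p) ↔ (p ↔ (r ↓ (p ⊕ q)))) ↓ r) = T ↑ F = T
r ↓ p = T ↓ F = F
r ↑ (r ↓ p) = T ↑ F = T
p ↔ (r ↑ (r ↓ p)) = F ↔ T = F
(q ↑ ((((r ↑ p) ↑ p) ↔ (p ↔ (r ↓ (p ⊕ q)))) ↓ r)) ↑ (p ↔ (r ↑ (r ↓ p))) = T ↑ F = T
q ⊕ r = T ⊕ T = F
((q ↑ ((((r ↑ p) ↑ p) ↔ (p ↔ (r ↓ (p ⊕ q)))) ↓ r)) ↑ (p ↔ (r ↑ (r ↓ p)))) ↑ (q ⊕ r) = T ↑ F = T
p ↔ r = F ↔ T = F
(((q ↑ ((((r ↑ p) ↑ p) ↔ (p ↔ (r ↓ (p ⊕ q)))) ↓ r)) ↑ (p ↔ (r ↑ (r ↓ p)))) ↑ (q ⊕ r)) ⊕ (p ↔ r) = T ⊕ F = T

T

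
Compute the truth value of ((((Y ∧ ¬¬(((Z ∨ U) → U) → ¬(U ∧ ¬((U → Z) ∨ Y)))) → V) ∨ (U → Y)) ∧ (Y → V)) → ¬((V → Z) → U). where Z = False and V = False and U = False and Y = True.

Z ∨ U = False ∨ False = False
(Z ∨ U) → U = False → False = True
U → Z = False → False = True
(U → Z) ∨ Y = True ∨ True = True
¬((U → Z) ∨ Y) = ¬True = False
U ∧ ¬((U → Z) ∨ Y) = False ∧ False = False
¬(U ∧ ¬((U → Z) ∨ Y)) = ¬False = True
((Z ∨ U) → U) → ¬(U ∧ ¬((U → Z) ∨ Y)) = True → True = True
¬(((Z ∨ U) → U) → ¬(U ∧ ¬((U → Z) ∨ Y))) = ¬True = False
¬¬(((Z ∨ U) → U) → ¬(U ∧ ¬((U → Z) ∨ Y))) = ¬False = True
Y ∧ ¬¬(((Z ∨ U) → U) → ¬(U ∧ ¬((U → Z) ∨ Y))) = True ∧ True = True
(Y ∧ ¬¬(((Z ∨ U) → U) → ¬(U ∧ ¬((U → Z) ∨ Y)))) → V = True → False = False
U → Y = False → True = True
((Y ∧ ¬¬(((Z ∨ U) → U) → ¬(U ∧ ¬((U → Z) ∨ Y)))) → V) ∨ (U → Y) = False ∨ True = True
Y → V = True → False = False
(((Y ∧ ¬¬(((Z ∨ U) → U) → ¬(U ∧ ¬((U → Z) ∨ Y)))) → V) ∨ (U → Y)) ∧ (Y → V) = True ∧ False = False
V → Z = False → False = True
(V → Z) → U = True → False = False
¬((V → Z) → U) = ¬False = True
((((Y ∧ ¬¬(((Z ∨ U) → U) → ¬(U ∧ ¬((U → Z) ∨ Y)))) → V) ∨ (U → Y)) ∧ (Y → V)) → ¬((V → Z) → U) = False → True = True

True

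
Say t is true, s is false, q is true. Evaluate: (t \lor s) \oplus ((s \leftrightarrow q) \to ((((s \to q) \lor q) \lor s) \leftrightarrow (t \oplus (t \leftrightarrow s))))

\text{False}

t \lor s = \text{True} \lor \text{False} = \text{True}
s \leftrightarrow q = \text{False} \leftrightarrow \text{True} = \text{False}
s \to q = \text{False} \to \text{True} = \text{True}
(s \to q) \lor q = \text{True} \lor \text{True} = \text{True}
((s \to q) \lor q) \lor s = \text{True} \lor \text{False} = \text{True}
t \leftrightarrow s = \text{True} \leftrightarrow \text{False} = \text{False}
t \oplus (t \leftrightarrow s) = \text{True} \oplus \text{False} = \text{True}
(((s \to q) \lor q) \lor s) \leftrightarrow (t \oplus (t \leftrightarrow s)) = \text{True} \leftrightarrow \text{True} = \text{True}
(s \leftrightarrow q) \to ((((s \to q) \lor q) \lor s) \leftrightarrow (t \oplus (t \leftrightarrow s))) = \text{False} \to \text{True} = \text{True}
(t \lor s) \oplus ((s \leftrightarrow q) \to ((((s \to q) \lor q) \lor s) \leftrightarrow (t \oplus (t \leftrightarrow s)))) = \text{True} \oplus \text{True} = \text{False}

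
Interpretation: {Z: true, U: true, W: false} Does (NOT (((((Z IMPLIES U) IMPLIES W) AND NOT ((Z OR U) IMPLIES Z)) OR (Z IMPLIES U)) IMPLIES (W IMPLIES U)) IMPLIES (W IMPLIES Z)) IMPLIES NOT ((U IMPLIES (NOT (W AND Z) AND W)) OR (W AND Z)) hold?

Z IMPLIES U = true IMPLIES true = true
(Z IMPLIES U) IMPLIES W = true IMPLIES false = false
Z OR U = true OR true = true
(Z OR U) IMPLIES Z = true IMPLIES true = true
NOT ((Z OR U) IMPLIES Z) = NOT true = false
((Z IMPLIES U) IMPLIES W) AND NOT ((Z OR U) IMPLIES Z) = false AND false = false
Z IMPLIES U = true IMPLIES true = true
(((Z IMPLIES U) IMPLIES W) AND NOT ((Z OR U) IMPLIES Z)) OR (Z IMPLIES U) = false OR true = true
W IMPLIES U = false IMPLIES true = true
((((Z IMPLIES U) IMPLIES W) AND NOT ((Z OR U) IMPLIES Z)) OR (Z IMPLIES U)) IMPLIES (W IMPLIES U) = true IMPLIES true = true
NOT (((((Z IMPLIES U) IMPLIES W) AND NOT ((Z OR U) IMPLIES Z)) OR (Z IMPLIES U)) IMPLIES (W IMPLIES U)) = NOT true = false
W IMPLIES Z = false IMPLIES true = true
NOT (((((Z IMPLIES U) IMPLIES W) AND NOT ((Z OR U) IMPLIES Z)) OR (Z IMPLIES U)) IMPLIES (W IMPLIES U)) IMPLIES (W IMPLIES Z) = false IMPLIES true = true
W AND Z = false AND true = false
NOT (W AND Z) = NOT false = true
NOT (W AND Z) AND W = true AND false = false
U IMPLIES (NOT (W AND Z) AND W) = true IMPLIES false = false
W AND Z = false AND true = false
(U IMPLIES (NOT (W AND Z) AND W)) OR (W AND Z) = false OR false = false
NOT ((U IMPLIES (NOT (W AND Z) AND W)) OR (W AND Z)) = NOT false = true
(NOT (((((Z IMPLIES U) IMPLIES W) AND NOT ((Z OR U) IMPLIES Z)) OR (Z IMPLIES U)) IMPLIES (W IMPLIES U)) IMPLIES (W IMPLIES Z)) IMPLIES NOT ((U IMPLIES (NOT (W AND Z) AND W)) OR (W AND Z)) = true IMPLIES true = true

true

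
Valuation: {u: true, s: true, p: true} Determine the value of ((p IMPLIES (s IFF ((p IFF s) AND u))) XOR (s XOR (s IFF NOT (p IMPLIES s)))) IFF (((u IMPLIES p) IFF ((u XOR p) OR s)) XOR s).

true

p IFF s = true IFF true = true
(p IFF s) AND u = true AND true = true
s IFF ((p IFF s) AND u) = true IFF true = true
p IMPLIES (s IFF ((p IFF s) AND u)) = true IMPLIES true = true
p IMPLIES s = true IMPLIES true = true
NOT (p IMPLIES s) = NOT true = false
s IFF NOT (p IMPLIES s) = true IFF false = false
s XOR (s IFF NOT (p IMPLIES s)) = true XOR false = true
(p IMPLIES (s IFF ((p IFF s) AND u))) XOR (s XOR (s IFF NOT (p IMPLIES s))) = true XOR true = false
u IMPLIES p = true IMPLIES true = true
u XOR p = true XOR true = false
(u XOR p) OR s = false OR true = true
(u IMPLIES p) IFF ((u XOR p) OR s) = true IFF true = true
((u IMPLIES p) IFF ((u XOR p) OR s)) XOR s = true XOR true = false
((p IMPLIES (s IFF ((p IFF s) AND u))) XOR (s XOR (s IFF NOT (p IMPLIES s)))) IFF (((u IMPLIES p) IFF ((u XOR p) OR s)) XOR s) = false IFF false = true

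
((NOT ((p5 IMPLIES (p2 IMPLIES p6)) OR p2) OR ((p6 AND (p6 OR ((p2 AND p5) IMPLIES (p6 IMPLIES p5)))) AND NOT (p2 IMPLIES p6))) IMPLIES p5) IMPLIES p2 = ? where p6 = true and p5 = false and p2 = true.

p2 IMPLIES p6 = true IMPLIES true = true
p5 IMPLIES (p2 IMPLIES p6) = false IMPLIES true = true
(p5 IMPLIES (p2 IMPLIES p6)) OR p2 = true OR true = true
NOT ((p5 IMPLIES (p2 IMPLIES p6)) OR p2) = NOT true = false
p2 AND p5 = true AND false = false
p6 IMPLIES p5 = true IMPLIES false = false
(p2 AND p5) IMPLIES (p6 IMPLIES p5) = false IMPLIES false = true
p6 OR ((p2 AND p5) IMPLIES (p6 IMPLIES p5)) = true OR true = true
p6 AND (p6 OR ((p2 AND p5) IMPLIES (p6 IMPLIES p5))) = true AND true = true
p2 IMPLIES p6 = true IMPLIES true = true
NOT (p2 IMPLIES p6) = NOT true = false
(p6 AND (p6 OR ((p2 AND p5) IMPLIES (p6 IMPLIES p5)))) AND NOT (p2 IMPLIES p6) = true AND false = false
NOT ((p5 IMPLIES (p2 IMPLIES p6)) OR p2) OR ((p6 AND (p6 OR ((p2 AND p5) IMPLIES (p6 IMPLIES p5)))) AND NOT (p2 IMPLIES p6)) = false OR false = false
(NOT ((p5 IMPLIES (p2 IMPLIES p6)) OR p2) OR ((p6 AND (p6 OR ((p2 AND p5) IMPLIES (p6 IMPLIES p5)))) AND NOT (p2 IMPLIES p6))) IMPLIES p5 = false IMPLIES false = true
((NOT ((p5 IMPLIES (p2 IMPLIES p6)) OR p2) OR ((p6 AND (p6 OR ((p2 AND p5) IMPLIES (p6 IMPLIES p5)))) AND NOT (p2 IMPLIES p6))) IMPLIES p5) IMPLIES p2 = true IMPLIES true = true

true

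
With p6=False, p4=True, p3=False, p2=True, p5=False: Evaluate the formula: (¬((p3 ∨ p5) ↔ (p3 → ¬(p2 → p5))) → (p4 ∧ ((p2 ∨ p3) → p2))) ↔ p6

p3 ∨ p5 = False ∨ False = False
p2 → p5 = True → False = False
¬(p2 → p5) = ¬False = True
p3 → ¬(p2 → p5) = False → True = True
(p3 ∨ p5) ↔ (p3 → ¬(p2 → p5)) = False ↔ True = False
¬((p3 ∨ p5) ↔ (p3 → ¬(p2 → p5))) = ¬False = True
p2 ∨ p3 = True ∨ False = True
(p2 ∨ p3) → p2 = True → True = True
p4 ∧ ((p2 ∨ p3) → p2) = True ∧ True = True
¬((p3 ∨ p5) ↔ (p3 → ¬(p2 → p5))) → (p4 ∧ ((p2 ∨ p3) → p2)) = True → True = True
(¬((p3 ∨ p5) ↔ (p3 → ¬(p2 → p5))) → (p4 ∧ ((p2 ∨ p3) → p2))) ↔ p6 = True ↔ False = False

False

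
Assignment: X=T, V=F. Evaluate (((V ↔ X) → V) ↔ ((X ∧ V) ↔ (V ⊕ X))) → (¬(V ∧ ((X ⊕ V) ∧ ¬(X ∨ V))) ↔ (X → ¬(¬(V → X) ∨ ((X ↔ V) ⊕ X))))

Substituting X=T, V=F:
V ↔ X = F ↔ T = F
(V ↔ X) → V = F → F = T
X ∧ V = T ∧ F = F
V ⊕ X = F ⊕ T = T
(X ∧ V) ↔ (V ⊕ X) = F ↔ T = F
((V ↔ X) → V) ↔ ((X ∧ V) ↔ (V ⊕ X)) = T ↔ F = F
X ⊕ V = T ⊕ F = T
X ∨ V = T ∨ F = T
¬(X ∨ V) = ¬T = F
(X ⊕ V) ∧ ¬(X ∨ V) = T ∧ F = F
V ∧ ((X ⊕ V) ∧ ¬(X ∨ V)) = F ∧ F = F
¬(V ∧ ((X ⊕ V) ∧ ¬(X ∨ V))) = ¬F = T
V → X = F → T = T
¬(V → X) = ¬T = F
X ↔ V = T ↔ F = F
(X ↔ V) ⊕ X = F ⊕ T = T
¬(V → X) ∨ ((X ↔ V) ⊕ X) = F ∨ T = T
¬(¬(V → X) ∨ ((X ↔ V) ⊕ X)) = ¬T = F
X → ¬(¬(V → X) ∨ ((X ↔ V) ⊕ X)) = T → F = F
¬(V ∧ ((X ⊕ V) ∧ ¬(X ∨ V))) ↔ (X → ¬(¬(V → X) ∨ ((X ↔ V) ⊕ X))) = T ↔ F = F
(((V ↔ X) → V) ↔ ((X ∧ V) ↔ (V ⊕ X))) → (¬(V ∧ ((X ⊕ V) ∧ ¬(X ∨ V))) ↔ (X → ¬(¬(V → X) ∨ ((X ↔ V) ⊕ X)))) = F → F = T

T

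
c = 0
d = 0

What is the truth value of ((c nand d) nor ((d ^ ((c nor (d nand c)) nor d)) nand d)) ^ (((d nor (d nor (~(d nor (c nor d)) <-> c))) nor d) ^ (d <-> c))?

0

c nand d = 0 nand 0 = 1
d nand c = 0 nand 0 = 1
c nor (d nand c) = 0 nor 1 = 0
(c nor (d nand c)) nor d = 0 nor 0 = 1
d ^ ((c nor (d nand c)) nor d) = 0 ^ 1 = 1
(d ^ ((c nor (d nand c)) nor d)) nand d = 1 nand 0 = 1
(c nand d) nor ((d ^ ((c nor (d nand c)) nor d)) nand d) = 1 nor 1 = 0
c nor d = 0 nor 0 = 1
d nor (c nor d) = 0 nor 1 = 0
~(d nor (c nor d)) = ~0 = 1
~(d nor (c nor d)) <-> c = 1 <-> 0 = 0
d nor (~(d nor (c nor d)) <-> c) = 0 nor 0 = 1
d nor (d nor (~(d nor (c nor d)) <-> c)) = 0 nor 1 = 0
(d nor (d nor (~(d nor (c nor d)) <-> c))) nor d = 0 nor 0 = 1
d <-> c = 0 <-> 0 = 1
((d nor (d nor (~(d nor (c nor d)) <-> c))) nor d) ^ (d <-> c) = 1 ^ 1 = 0
((c nand d) nor ((d ^ ((c nor (d nand c)) nor d)) nand d)) ^ (((d nor (d nor (~(d nor (c nor d)) <-> c))) nor d) ^ (d <-> c)) = 0 ^ 0 = 0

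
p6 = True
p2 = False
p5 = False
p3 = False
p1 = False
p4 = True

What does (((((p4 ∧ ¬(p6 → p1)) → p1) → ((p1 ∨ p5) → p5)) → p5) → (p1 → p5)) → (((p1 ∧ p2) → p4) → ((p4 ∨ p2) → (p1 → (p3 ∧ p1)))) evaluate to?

Substituting p6=True, p2=False, p5=False, p3=False, p1=False, p4=True:
p6 → p1 = True → False = False
¬(p6 → p1) = ¬False = True
p4 ∧ ¬(p6 → p1) = True ∧ True = True
(p4 ∧ ¬(p6 → p1)) → p1 = True → False = False
p1 ∨ p5 = False ∨ False = False
(p1 ∨ p5) → p5 = False → False = True
((p4 ∧ ¬(p6 → p1)) → p1) → ((p1 ∨ p5) → p5) = False → True = True
(((p4 ∧ ¬(p6 → p1)) → p1) → ((p1 ∨ p5) → p5)) → p5 = True → False = False
p1 → p5 = False → False = True
((((p4 ∧ ¬(p6 → p1)) → p1) → ((p1 ∨ p5) → p5)) → p5) → (p1 → p5) = False → True = True
p1 ∧ p2 = False ∧ False = False
(p1 ∧ p2) → p4 = False → True = True
p4 ∨ p2 = True ∨ False = True
p3 ∧ p1 = False ∧ False = False
p1 → (p3 ∧ p1) = False → False = True
(p4 ∨ p2) → (p1 → (p3 ∧ p1)) = True → True = True
((p1 ∧ p2) → p4) → ((p4 ∨ p2) → (p1 → (p3 ∧ p1))) = True → True = True
(((((p4 ∧ ¬(p6 → p1)) → p1) → ((p1 ∨ p5) → p5)) → p5) → (p1 → p5)) → (((p1 ∧ p2) → p4) → ((p4 ∨ p2) → (p1 → (p3 ∧ p1)))) = True → True = True

True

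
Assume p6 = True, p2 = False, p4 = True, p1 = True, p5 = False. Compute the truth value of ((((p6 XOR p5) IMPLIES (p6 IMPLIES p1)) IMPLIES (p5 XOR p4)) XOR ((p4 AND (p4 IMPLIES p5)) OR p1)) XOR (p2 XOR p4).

p6 XOR p5 = True XOR False = True
p6 IMPLIES p1 = True IMPLIES True = True
(p6 XOR p5) IMPLIES (p6 IMPLIES p1) = True IMPLIES True = True
p5 XOR p4 = False XOR True = True
((p6 XOR p5) IMPLIES (p6 IMPLIES p1)) IMPLIES (p5 XOR p4) = True IMPLIES True = True
p4 IMPLIES p5 = True IMPLIES False = False
p4 AND (p4 IMPLIES p5) = True AND False = False
(p4 AND (p4 IMPLIES p5)) OR p1 = False OR True = True
(((p6 XOR p5) IMPLIES (p6 IMPLIES p1)) IMPLIES (p5 XOR p4)) XOR ((p4 AND (p4 IMPLIES p5)) OR p1) = True XOR True = False
p2 XOR p4 = False XOR True = True
((((p6 XOR p5) IMPLIES (p6 IMPLIES p1)) IMPLIES (p5 XOR p4)) XOR ((p4 AND (p4 IMPLIES p5)) OR p1)) XOR (p2 XOR p4) = False XOR True = True

True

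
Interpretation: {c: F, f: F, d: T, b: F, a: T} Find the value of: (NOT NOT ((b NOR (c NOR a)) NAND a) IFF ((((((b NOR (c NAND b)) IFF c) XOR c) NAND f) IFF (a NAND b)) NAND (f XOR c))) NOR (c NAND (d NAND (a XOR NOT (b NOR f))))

c NOR a = F NOR T = F
b NOR (c NOR a) = F NOR F = T
(b NOR (c NOR a)) NAND a = T NAND T = F
NOT ((b NOR (c NOR a)) NAND a) = NOT F = T
NOT NOT ((b NOR (c NOR a)) NAND a) = NOT T = F
c NAND b = F NAND F = T
b NOR (c NAND b) = F NOR T = F
(b NOR (c NAND b)) IFF c = F IFF F = T
((b NOR (c NAND b)) IFF c) XOR c = T XOR F = T
(((b NOR (c NAND b)) IFF c) XOR c) NAND f = T NAND F = T
a NAND b = T NAND F = T
((((b NOR (c NAND b)) IFF c) XOR c) NAND f) IFF (a NAND b) = T IFF T = T
f XOR c = F XOR F = F
(((((b NOR (c NAND b)) IFF c) XOR c) NAND f) IFF (a NAND b)) NAND (f XOR c) = T NAND F = T
NOT NOT ((b NOR (c NOR a)) NAND a) IFF ((((((b NOR (c NAND b)) IFF c) XOR c) NAND f) IFF (a NAND b)) NAND (f XOR c)) = F IFF T = F
b NOR f = F NOR F = T
NOT (b NOR f) = NOT T = F
a XOR NOT (b NOR f) = T XOR F = T
d NAND (a XOR NOT (b NOR f)) = T NAND T = F
c NAND (d NAND (a XOR NOT (b NOR f))) = F NAND F = T
(NOT NOT ((b NOR (c NOR a)) NAND a) IFF ((((((b NOR (c NAND b)) IFF c) XOR c) NAND f) IFF (a NAND b)) NAND (f XOR c))) NOR (c NAND (d NAND (a XOR NOT (b NOR f)))) = F NOR T = F

F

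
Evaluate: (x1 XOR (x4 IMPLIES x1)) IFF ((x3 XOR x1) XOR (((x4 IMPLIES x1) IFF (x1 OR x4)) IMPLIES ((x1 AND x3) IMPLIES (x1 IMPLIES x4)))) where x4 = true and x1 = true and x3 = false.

true

Substituting x4=true, x1=true, x3=false:
x4 IMPLIES x1 = true IMPLIES true = true
x1 XOR (x4 IMPLIES x1) = true XOR true = false
x3 XOR x1 = false XOR true = true
x4 IMPLIES x1 = true IMPLIES true = true
x1 OR x4 = true OR true = true
(x4 IMPLIES x1) IFF (x1 OR x4) = true IFF true = true
x1 AND x3 = true AND false = false
x1 IMPLIES x4 = true IMPLIES true = true
(x1 AND x3) IMPLIES (x1 IMPLIES x4) = false IMPLIES true = true
((x4 IMPLIES x1) IFF (x1 OR x4)) IMPLIES ((x1 AND x3) IMPLIES (x1 IMPLIES x4)) = true IMPLIES true = true
(x3 XOR x1) XOR (((x4 IMPLIES x1) IFF (x1 OR x4)) IMPLIES ((x1 AND x3) IMPLIES (x1 IMPLIES x4))) = true XOR true = false
(x1 XOR (x4 IMPLIES x1)) IFF ((x3 XOR x1) XOR (((x4 IMPLIES x1) IFF (x1 OR x4)) IMPLIES ((x1 AND x3) IMPLIES (x1 IMPLIES x4)))) = false IFF false = true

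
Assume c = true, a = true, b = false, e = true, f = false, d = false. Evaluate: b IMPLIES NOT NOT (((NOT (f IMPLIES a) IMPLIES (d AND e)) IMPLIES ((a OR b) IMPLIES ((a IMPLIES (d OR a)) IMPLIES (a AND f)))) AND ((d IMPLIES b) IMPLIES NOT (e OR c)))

true

Substituting c=true, a=true, b=false, e=true, f=false, d=false:
f IMPLIES a = false IMPLIES true = true
NOT (f IMPLIES a) = NOT true = false
d AND e = false AND true = false
NOT (f IMPLIES a) IMPLIES (d AND e) = false IMPLIES false = true
a OR b = true OR false = true
d OR a = false OR true = true
a IMPLIES (d OR a) = true IMPLIES true = true
a AND f = true AND false = false
(a IMPLIES (d OR a)) IMPLIES (a AND f) = true IMPLIES false = false
(a OR b) IMPLIES ((a IMPLIES (d OR a)) IMPLIES (a AND f)) = true IMPLIES false = false
(NOT (f IMPLIES a) IMPLIES (d AND e)) IMPLIES ((a OR b) IMPLIES ((a IMPLIES (d OR a)) IMPLIES (a AND f))) = true IMPLIES false = false
d IMPLIES b = false IMPLIES false = true
e OR c = true OR true = true
NOT (e OR c) = NOT true = false
(d IMPLIES b) IMPLIES NOT (e OR c) = true IMPLIES false = false
((NOT (f IMPLIES a) IMPLIES (d AND e)) IMPLIES ((a OR b) IMPLIES ((a IMPLIES (d OR a)) IMPLIES (a AND f)))) AND ((d IMPLIES b) IMPLIES NOT (e OR c)) = false AND false = false
NOT (((NOT (f IMPLIES a) IMPLIES (d AND e)) IMPLIES ((a OR b) IMPLIES ((a IMPLIES (d OR a)) IMPLIES (a AND f)))) AND ((d IMPLIES b) IMPLIES NOT (e OR c))) = NOT false = true
NOT NOT (((NOT (f IMPLIES a) IMPLIES (d AND e)) IMPLIES ((a OR b) IMPLIES ((a IMPLIES (d OR a)) IMPLIES (a AND f)))) AND ((d IMPLIES b) IMPLIES NOT (e OR c))) = NOT true = false
b IMPLIES NOT NOT (((NOT (f IMPLIES a) IMPLIES (d AND e)) IMPLIES ((a OR b) IMPLIES ((a IMPLIES (d OR a)) IMPLIES (a AND f)))) AND ((d IMPLIES b) IMPLIES NOT (e OR c))) = false IMPLIES false = true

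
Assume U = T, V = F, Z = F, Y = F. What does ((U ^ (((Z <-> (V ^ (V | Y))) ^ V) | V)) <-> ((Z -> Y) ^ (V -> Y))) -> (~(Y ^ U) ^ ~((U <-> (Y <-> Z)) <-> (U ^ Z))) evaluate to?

F

V | Y = F | F = F
V ^ (V | Y) = F ^ F = F
Z <-> (V ^ (V | Y)) = F <-> F = T
(Z <-> (V ^ (V | Y))) ^ V = T ^ F = T
((Z <-> (V ^ (V | Y))) ^ V) | V = T | F = T
U ^ (((Z <-> (V ^ (V | Y))) ^ V) | V) = T ^ T = F
Z -> Y = F -> F = T
V -> Y = F -> F = T
(Z -> Y) ^ (V -> Y) = T ^ T = F
(U ^ (((Z <-> (V ^ (V | Y))) ^ V) | V)) <-> ((Z -> Y) ^ (V -> Y)) = F <-> F = T
Y ^ U = F ^ T = T
~(Y ^ U) = ~T = F
Y <-> Z = F <-> F = T
U <-> (Y <-> Z) = T <-> T = T
U ^ Z = T ^ F = T
(U <-> (Y <-> Z)) <-> (U ^ Z) = T <-> T = T
~((U <-> (Y <-> Z)) <-> (U ^ Z)) = ~T = F
~(Y ^ U) ^ ~((U <-> (Y <-> Z)) <-> (U ^ Z)) = F ^ F = F
((U ^ (((Z <-> (V ^ (V | Y))) ^ V) | V)) <-> ((Z -> Y) ^ (V -> Y))) -> (~(Y ^ U) ^ ~((U <-> (Y <-> Z)) <-> (U ^ Z))) = T -> F = F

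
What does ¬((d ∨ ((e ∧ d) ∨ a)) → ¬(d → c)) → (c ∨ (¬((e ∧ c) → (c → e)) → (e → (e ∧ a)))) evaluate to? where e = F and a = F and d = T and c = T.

T

e ∧ d = F ∧ T = F
(e ∧ d) ∨ a = F ∨ F = F
d ∨ ((e ∧ d) ∨ a) = T ∨ F = T
d → c = T → T = T
¬(d → c) = ¬T = F
(d ∨ ((e ∧ d) ∨ a)) → ¬(d → c) = T → F = F
¬((d ∨ ((e ∧ d) ∨ a)) → ¬(d → c)) = ¬F = T
e ∧ c = F ∧ T = F
c → e = T → F = F
(e ∧ c) → (c → e) = F → F = T
¬((e ∧ c) → (c → e)) = ¬T = F
e ∧ a = F ∧ F = F
e → (e ∧ a) = F → F = T
¬((e ∧ c) → (c → e)) → (e → (e ∧ a)) = F → T = T
c ∨ (¬((e ∧ c) → (c → e)) → (e → (e ∧ a))) = T ∨ T = T
¬((d ∨ ((e ∧ d) ∨ a)) → ¬(d → c)) → (c ∨ (¬((e ∧ c) → (c → e)) → (e → (e ∧ a)))) = T → T = T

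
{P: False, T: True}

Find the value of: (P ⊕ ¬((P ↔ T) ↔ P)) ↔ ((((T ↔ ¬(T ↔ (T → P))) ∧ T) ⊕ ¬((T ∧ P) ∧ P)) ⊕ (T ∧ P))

True

P ↔ T = False ↔ True = False
(P ↔ T) ↔ P = False ↔ False = True
¬((P ↔ T) ↔ P) = ¬True = False
P ⊕ ¬((P ↔ T) ↔ P) = False ⊕ False = False
T → P = True → False = False
T ↔ (T → P) = True ↔ False = False
¬(T ↔ (T → P)) = ¬False = True
T ↔ ¬(T ↔ (T → P)) = True ↔ True = True
(T ↔ ¬(T ↔ (T → P))) ∧ T = True ∧ True = True
T ∧ P = True ∧ False = False
(T ∧ P) ∧ P = False ∧ False = False
¬((T ∧ P) ∧ P) = ¬False = True
((T ↔ ¬(T ↔ (T → P))) ∧ T) ⊕ ¬((T ∧ P) ∧ P) = True ⊕ True = False
T ∧ P = True ∧ False = False
(((T ↔ ¬(T ↔ (T → P))) ∧ T) ⊕ ¬((T ∧ P) ∧ P)) ⊕ (T ∧ P) = False ⊕ False = False
(P ⊕ ¬((P ↔ T) ↔ P)) ↔ ((((T ↔ ¬(T ↔ (T → P))) ∧ T) ⊕ ¬((T ∧ P) ∧ P)) ⊕ (T ∧ P)) = False ↔ False = True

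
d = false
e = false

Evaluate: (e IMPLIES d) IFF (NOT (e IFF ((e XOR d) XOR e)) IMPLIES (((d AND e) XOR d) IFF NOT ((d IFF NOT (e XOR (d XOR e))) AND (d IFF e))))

e IMPLIES d = false IMPLIES false = true
e XOR d = false XOR false = false
(e XOR d) XOR e = false XOR false = false
e IFF ((e XOR d) XOR e) = false IFF false = true
NOT (e IFF ((e XOR d) XOR e)) = NOT true = false
d AND e = false AND false = false
(d AND e) XOR d = false XOR false = false
d XOR e = false XOR false = false
e XOR (d XOR e) = false XOR false = false
NOT (e XOR (d XOR e)) = NOT false = true
d IFF NOT (e XOR (d XOR e)) = false IFF true = false
d IFF e = false IFF false = true
(d IFF NOT (e XOR (d XOR e))) AND (d IFF e) = false AND true = false
NOT ((d IFF NOT (e XOR (d XOR e))) AND (d IFF e)) = NOT false = true
((d AND e) XOR d) IFF NOT ((d IFF NOT (e XOR (d XOR e))) AND (d IFF e)) = false IFF true = false
NOT (e IFF ((e XOR d) XOR e)) IMPLIES (((d AND e) XOR d) IFF NOT ((d IFF NOT (e XOR (d XOR e))) AND (d IFF e))) = false IMPLIES false = true
(e IMPLIES d) IFF (NOT (e IFF ((e XOR d) XOR e)) IMPLIES (((d AND e) XOR d) IFF NOT ((d IFF NOT (e XOR (d XOR e))) AND (d IFF e)))) = true IFF true = true

true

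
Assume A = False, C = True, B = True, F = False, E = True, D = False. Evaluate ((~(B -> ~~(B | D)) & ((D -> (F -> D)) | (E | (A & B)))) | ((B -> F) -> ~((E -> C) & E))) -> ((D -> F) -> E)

True

Substituting A=False, C=True, B=True, F=False, E=True, D=False:
B | D = True | False = True
~(B | D) = ~True = False
~~(B | D) = ~False = True
B -> ~~(B | D) = True -> True = True
~(B -> ~~(B | D)) = ~True = False
F -> D = False -> False = True
D -> (F -> D) = False -> True = True
A & B = False & True = False
E | (A & B) = True | False = True
(D -> (F -> D)) | (E | (A & B)) = True | True = True
~(B -> ~~(B | D)) & ((D -> (F -> D)) | (E | (A & B))) = False & True = False
B -> F = True -> False = False
E -> C = True -> True = True
(E -> C) & E = True & True = True
~((E -> C) & E) = ~True = False
(B -> F) -> ~((E -> C) & E) = False -> False = True
(~(B -> ~~(B | D)) & ((D -> (F -> D)) | (E | (A & B)))) | ((B -> F) -> ~((E -> C) & E)) = False | True = True
D -> F = False -> False = True
(D -> F) -> E = True -> True = True
((~(B -> ~~(B | D)) & ((D -> (F -> D)) | (E | (A & B)))) | ((B -> F) -> ~((E -> C) & E))) -> ((D -> F) -> E) = True -> True = True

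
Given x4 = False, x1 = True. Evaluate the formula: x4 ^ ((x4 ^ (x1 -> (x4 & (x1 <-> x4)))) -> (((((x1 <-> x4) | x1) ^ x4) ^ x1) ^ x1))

True

Substituting x4=False, x1=True:
x1 <-> x4 = True <-> False = False
x4 & (x1 <-> x4) = False & False = False
x1 -> (x4 & (x1 <-> x4)) = True -> False = False
x4 ^ (x1 -> (x4 & (x1 <-> x4))) = False ^ False = False
x1 <-> x4 = True <-> False = False
(x1 <-> x4) | x1 = False | True = True
((x1 <-> x4) | x1) ^ x4 = True ^ False = True
(((x1 <-> x4) | x1) ^ x4) ^ x1 = True ^ True = False
((((x1 <-> x4) | x1) ^ x4) ^ x1) ^ x1 = False ^ True = True
(x4 ^ (x1 -> (x4 & (x1 <-> x4)))) -> (((((x1 <-> x4) | x1) ^ x4) ^ x1) ^ x1) = False -> True = True
x4 ^ ((x4 ^ (x1 -> (x4 & (x1 <-> x4)))) -> (((((x1 <-> x4) | x1) ^ x4) ^ x1) ^ x1)) = False ^ True = True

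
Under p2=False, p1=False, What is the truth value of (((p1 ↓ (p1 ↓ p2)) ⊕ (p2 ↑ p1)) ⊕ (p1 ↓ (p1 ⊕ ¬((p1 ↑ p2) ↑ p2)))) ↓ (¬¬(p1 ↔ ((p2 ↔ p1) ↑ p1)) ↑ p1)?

p1 ↓ p2 = False ↓ False = True
p1 ↓ (p1 ↓ p2) = False ↓ True = False
p2 ↑ p1 = False ↑ False = True
(p1 ↓ (p1 ↓ p2)) ⊕ (p2 ↑ p1) = False ⊕ True = True
p1 ↑ p2 = False ↑ False = True
(p1 ↑ p2) ↑ p2 = True ↑ False = True
¬((p1 ↑ p2) ↑ p2) = ¬True = False
p1 ⊕ ¬((p1 ↑ p2) ↑ p2) = False ⊕ False = False
p1 ↓ (p1 ⊕ ¬((p1 ↑ p2) ↑ p2)) = False ↓ False = True
((p1 ↓ (p1 ↓ p2)) ⊕ (p2 ↑ p1)) ⊕ (p1 ↓ (p1 ⊕ ¬((p1 ↑ p2) ↑ p2))) = True ⊕ True = False
p2 ↔ p1 = False ↔ False = True
(p2 ↔ p1) ↑ p1 = True ↑ False = True
p1 ↔ ((p2 ↔ p1) ↑ p1) = False ↔ True = False
¬(p1 ↔ ((p2 ↔ p1) ↑ p1)) = ¬False = True
¬¬(p1 ↔ ((p2 ↔ p1) ↑ p1)) = ¬True = False
¬¬(p1 ↔ ((p2 ↔ p1) ↑ p1)) ↑ p1 = False ↑ False = True
(((p1 ↓ (p1 ↓ p2)) ⊕ (p2 ↑ p1)) ⊕ (p1 ↓ (p1 ⊕ ¬((p1 ↑ p2) ↑ p2)))) ↓ (¬¬(p1 ↔ ((p2 ↔ p1) ↑ p1)) ↑ p1) = False ↓ True = False

False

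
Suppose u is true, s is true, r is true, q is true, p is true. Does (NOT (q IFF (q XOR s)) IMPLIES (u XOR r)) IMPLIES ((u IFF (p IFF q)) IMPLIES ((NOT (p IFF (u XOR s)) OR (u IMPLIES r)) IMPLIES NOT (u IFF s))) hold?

true

Substituting u=true, s=true, r=true, q=true, p=true:
q XOR s = true XOR true = false
q IFF (q XOR s) = true IFF false = false
NOT (q IFF (q XOR s)) = NOT false = true
u XOR r = true XOR true = false
NOT (q IFF (q XOR s)) IMPLIES (u XOR r) = true IMPLIES false = false
p IFF q = true IFF true = true
u IFF (p IFF q) = true IFF true = true
u XOR s = true XOR true = false
p IFF (u XOR s) = true IFF false = false
NOT (p IFF (u XOR s)) = NOT false = true
u IMPLIES r = true IMPLIES true = true
NOT (p IFF (u XOR s)) OR (u IMPLIES r) = true OR true = true
u IFF s = true IFF true = true
NOT (u IFF s) = NOT true = false
(NOT (p IFF (u XOR s)) OR (u IMPLIES r)) IMPLIES NOT (u IFF s) = true IMPLIES false = false
(u IFF (p IFF q)) IMPLIES ((NOT (p IFF (u XOR s)) OR (u IMPLIES r)) IMPLIES NOT (u IFF s)) = true IMPLIES false = false
(NOT (q IFF (q XOR s)) IMPLIES (u XOR r)) IMPLIES ((u IFF (p IFF q)) IMPLIES ((NOT (p IFF (u XOR s)) OR (u IMPLIES r)) IMPLIES NOT (u IFF s))) = false IMPLIES false = true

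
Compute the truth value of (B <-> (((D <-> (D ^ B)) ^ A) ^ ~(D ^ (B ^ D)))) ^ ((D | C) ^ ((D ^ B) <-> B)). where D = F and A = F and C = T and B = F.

T

D ^ B = F ^ F = F
D <-> (D ^ B) = F <-> F = T
(D <-> (D ^ B)) ^ A = T ^ F = T
B ^ D = F ^ F = F
D ^ (B ^ D) = F ^ F = F
~(D ^ (B ^ D)) = ~F = T
((D <-> (D ^ B)) ^ A) ^ ~(D ^ (B ^ D)) = T ^ T = F
B <-> (((D <-> (D ^ B)) ^ A) ^ ~(D ^ (B ^ D))) = F <-> F = T
D | C = F | T = T
D ^ B = F ^ F = F
(D ^ B) <-> B = F <-> F = T
(D | C) ^ ((D ^ B) <-> B) = T ^ T = F
(B <-> (((D <-> (D ^ B)) ^ A) ^ ~(D ^ (B ^ D)))) ^ ((D | C) ^ ((D ^ B) <-> B)) = T ^ F = T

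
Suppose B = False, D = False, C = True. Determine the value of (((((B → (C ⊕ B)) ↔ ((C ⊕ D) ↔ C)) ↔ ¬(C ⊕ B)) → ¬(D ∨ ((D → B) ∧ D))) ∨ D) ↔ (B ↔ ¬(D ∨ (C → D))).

False

Substituting B=False, D=False, C=True:
C ⊕ B = True ⊕ False = True
B → (C ⊕ B) = False → True = True
C ⊕ D = True ⊕ False = True
(C ⊕ D) ↔ C = True ↔ True = True
(B → (C ⊕ B)) ↔ ((C ⊕ D) ↔ C) = True ↔ True = True
C ⊕ B = True ⊕ False = True
¬(C ⊕ B) = ¬True = False
((B → (C ⊕ B)) ↔ ((C ⊕ D) ↔ C)) ↔ ¬(C ⊕ B) = True ↔ False = False
D → B = False → False = True
(D → B) ∧ D = True ∧ False = False
D ∨ ((D → B) ∧ D) = False ∨ False = False
¬(D ∨ ((D → B) ∧ D)) = ¬False = True
(((B → (C ⊕ B)) ↔ ((C ⊕ D) ↔ C)) ↔ ¬(C ⊕ B)) → ¬(D ∨ ((D → B) ∧ D)) = False → True = True
((((B → (C ⊕ B)) ↔ ((C ⊕ D) ↔ C)) ↔ ¬(C ⊕ B)) → ¬(D ∨ ((D → B) ∧ D))) ∨ D = True ∨ False = True
C → D = True → False = False
D ∨ (C → D) = False ∨ False = False
¬(D ∨ (C → D)) = ¬False = True
B ↔ ¬(D ∨ (C → D)) = False ↔ True = False
(((((B → (C ⊕ B)) ↔ ((C ⊕ D) ↔ C)) ↔ ¬(C ⊕ B)) → ¬(D ∨ ((D → B) ∧ D))) ∨ D) ↔ (B ↔ ¬(D ∨ (C → D))) = True ↔ False = False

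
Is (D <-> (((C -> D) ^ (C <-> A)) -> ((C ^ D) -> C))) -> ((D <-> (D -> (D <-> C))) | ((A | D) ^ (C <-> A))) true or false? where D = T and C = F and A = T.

Substituting D=T, C=F, A=T:
C -> D = F -> T = T
C <-> A = F <-> T = F
(C -> D) ^ (C <-> A) = T ^ F = T
C ^ D = F ^ T = T
(C ^ D) -> C = T -> F = F
((C -> D) ^ (C <-> A)) -> ((C ^ D) -> C) = T -> F = F
D <-> (((C -> D) ^ (C <-> A)) -> ((C ^ D) -> C)) = T <-> F = F
D <-> C = T <-> F = F
D -> (D <-> C) = T -> F = F
D <-> (D -> (D <-> C)) = T <-> F = F
A | D = T | T = T
C <-> A = F <-> T = F
(A | D) ^ (C <-> A) = T ^ F = T
(D <-> (D -> (D <-> C))) | ((A | D) ^ (C <-> A)) = F | T = T
(D <-> (((C -> D) ^ (C <-> A)) -> ((C ^ D) -> C))) -> ((D <-> (D -> (D <-> C))) | ((A | D) ^ (C <-> A))) = F -> T = T

T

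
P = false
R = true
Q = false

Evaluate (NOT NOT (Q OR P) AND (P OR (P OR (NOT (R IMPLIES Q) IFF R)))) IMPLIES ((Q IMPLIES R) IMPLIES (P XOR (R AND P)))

Substituting P=false, R=true, Q=false:
Q OR P = false OR false = false
NOT (Q OR P) = NOT false = true
NOT NOT (Q OR P) = NOT true = false
R IMPLIES Q = true IMPLIES false = false
NOT (R IMPLIES Q) = NOT false = true
NOT (R IMPLIES Q) IFF R = true IFF true = true
P OR (NOT (R IMPLIES Q) IFF R) = false OR true = true
P OR (P OR (NOT (R IMPLIES Q) IFF R)) = false OR true = true
NOT NOT (Q OR P) AND (P OR (P OR (NOT (R IMPLIES Q) IFF R))) = false AND true = false
Q IMPLIES R = false IMPLIES true = true
R AND P = true AND false = false
P XOR (R AND P) = false XOR false = false
(Q IMPLIES R) IMPLIES (P XOR (R AND P)) = true IMPLIES false = false
(NOT NOT (Q OR P) AND (P OR (P OR (NOT (R IMPLIES Q) IFF R)))) IMPLIES ((Q IMPLIES R) IMPLIES (P XOR (R AND P))) = false IMPLIES false = true

true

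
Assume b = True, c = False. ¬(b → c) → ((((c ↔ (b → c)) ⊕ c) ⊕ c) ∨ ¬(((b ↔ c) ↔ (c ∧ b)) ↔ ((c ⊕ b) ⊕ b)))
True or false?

Substituting b=True, c=False:
b → c = True → False = False
¬(b → c) = ¬False = True
b → c = True → False = False
c ↔ (b → c) = False ↔ False = True
(c ↔ (b → c)) ⊕ c = True ⊕ False = True
((c ↔ (b → c)) ⊕ c) ⊕ c = True ⊕ False = True
b ↔ c = True ↔ False = False
c ∧ b = False ∧ True = False
(b ↔ c) ↔ (c ∧ b) = False ↔ False = True
c ⊕ b = False ⊕ True = True
(c ⊕ b) ⊕ b = True ⊕ True = False
((b ↔ c) ↔ (c ∧ b)) ↔ ((c ⊕ b) ⊕ b) = True ↔ False = False
¬(((b ↔ c) ↔ (c ∧ b)) ↔ ((c ⊕ b) ⊕ b)) = ¬False = True
(((c ↔ (b → c)) ⊕ c) ⊕ c) ∨ ¬(((b ↔ c) ↔ (c ∧ b)) ↔ ((c ⊕ b) ⊕ b)) = True ∨ True = True
¬(b → c) → ((((c ↔ (b → c)) ⊕ c) ⊕ c) ∨ ¬(((b ↔ c) ↔ (c ∧ b)) ↔ ((c ⊕ b) ⊕ b))) = True → True = True

True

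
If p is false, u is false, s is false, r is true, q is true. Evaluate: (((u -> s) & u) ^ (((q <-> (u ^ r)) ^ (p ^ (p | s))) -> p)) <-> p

T

Substituting p=F, u=F, s=F, r=T, q=T:
u -> s = F -> F = T
(u -> s) & u = T & F = F
u ^ r = F ^ T = T
q <-> (u ^ r) = T <-> T = T
p | s = F | F = F
p ^ (p | s) = F ^ F = F
(q <-> (u ^ r)) ^ (p ^ (p | s)) = T ^ F = T
((q <-> (u ^ r)) ^ (p ^ (p | s))) -> p = T -> F = F
((u -> s) & u) ^ (((q <-> (u ^ r)) ^ (p ^ (p | s))) -> p) = F ^ F = F
(((u -> s) & u) ^ (((q <-> (u ^ r)) ^ (p ^ (p | s))) -> p)) <-> p = F <-> F = T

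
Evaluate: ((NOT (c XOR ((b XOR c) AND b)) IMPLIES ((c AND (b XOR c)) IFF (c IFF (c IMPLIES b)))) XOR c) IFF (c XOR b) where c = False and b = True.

True

b XOR c = True XOR False = True
(b XOR c) AND b = True AND True = True
c XOR ((b XOR c) AND b) = False XOR True = True
NOT (c XOR ((b XOR c) AND b)) = NOT True = False
b XOR c = True XOR False = True
c AND (b XOR c) = False AND True = False
c IMPLIES b = False IMPLIES True = True
c IFF (c IMPLIES b) = False IFF True = False
(c AND (b XOR c)) IFF (c IFF (c IMPLIES b)) = False IFF False = True
NOT (c XOR ((b XOR c) AND b)) IMPLIES ((c AND (b XOR c)) IFF (c IFF (c IMPLIES b))) = False IMPLIES True = True
(NOT (c XOR ((b XOR c) AND b)) IMPLIES ((c AND (b XOR c)) IFF (c IFF (c IMPLIES b)))) XOR c = True XOR False = True
c XOR b = False XOR True = True
((NOT (c XOR ((b XOR c) AND b)) IMPLIES ((c AND (b XOR c)) IFF (c IFF (c IMPLIES b)))) XOR c) IFF (c XOR b) = True IFF True = True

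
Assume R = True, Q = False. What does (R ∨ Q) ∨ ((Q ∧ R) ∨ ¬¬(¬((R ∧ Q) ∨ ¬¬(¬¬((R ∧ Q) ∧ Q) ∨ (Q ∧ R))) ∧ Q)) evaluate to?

True

Substituting R=True, Q=False:
R ∨ Q = True ∨ False = True
Q ∧ R = False ∧ True = False
R ∧ Q = True ∧ False = False
R ∧ Q = True ∧ False = False
(R ∧ Q) ∧ Q = False ∧ False = False
¬((R ∧ Q) ∧ Q) = ¬False = True
¬¬((R ∧ Q) ∧ Q) = ¬True = False
Q ∧ R = False ∧ True = False
¬¬((R ∧ Q) ∧ Q) ∨ (Q ∧ R) = False ∨ False = False
¬(¬¬((R ∧ Q) ∧ Q) ∨ (Q ∧ R)) = ¬False = True
¬¬(¬¬((R ∧ Q) ∧ Q) ∨ (Q ∧ R)) = ¬True = False
(R ∧ Q) ∨ ¬¬(¬¬((R ∧ Q) ∧ Q) ∨ (Q ∧ R)) = False ∨ False = False
¬((R ∧ Q) ∨ ¬¬(¬¬((R ∧ Q) ∧ Q) ∨ (Q ∧ R))) = ¬False = True
¬((R ∧ Q) ∨ ¬¬(¬¬((R ∧ Q) ∧ Q) ∨ (Q ∧ R))) ∧ Q = True ∧ False = False
¬(¬((R ∧ Q) ∨ ¬¬(¬¬((R ∧ Q) ∧ Q) ∨ (Q ∧ R))) ∧ Q) = ¬False = True
¬¬(¬((R ∧ Q) ∨ ¬¬(¬¬((R ∧ Q) ∧ Q) ∨ (Q ∧ R))) ∧ Q) = ¬True = False
(Q ∧ R) ∨ ¬¬(¬((R ∧ Q) ∨ ¬¬(¬¬((R ∧ Q) ∧ Q) ∨ (Q ∧ R))) ∧ Q) = False ∨ False = False
(R ∨ Q) ∨ ((Q ∧ R) ∨ ¬¬(¬((R ∧ Q) ∨ ¬¬(¬¬((R ∧ Q) ∧ Q) ∨ (Q ∧ R))) ∧ Q)) = True ∨ False = True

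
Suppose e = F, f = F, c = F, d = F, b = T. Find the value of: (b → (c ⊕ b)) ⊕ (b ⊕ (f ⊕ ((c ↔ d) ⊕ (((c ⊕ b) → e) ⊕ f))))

c ⊕ b = F ⊕ T = T
b → (c ⊕ b) = T → T = T
c ↔ d = F ↔ F = T
c ⊕ b = F ⊕ T = T
(c ⊕ b) → e = T → F = F
((c ⊕ b) → e) ⊕ f = F ⊕ F = F
(c ↔ d) ⊕ (((c ⊕ b) → e) ⊕ f) = T ⊕ F = T
f ⊕ ((c ↔ d) ⊕ (((c ⊕ b) → e) ⊕ f)) = F ⊕ T = T
b ⊕ (f ⊕ ((c ↔ d) ⊕ (((c ⊕ b) → e) ⊕ f))) = T ⊕ T = F
(b → (c ⊕ b)) ⊕ (b ⊕ (f ⊕ ((c ↔ d) ⊕ (((c ⊕ b) → e) ⊕ f)))) = T ⊕ F = T

T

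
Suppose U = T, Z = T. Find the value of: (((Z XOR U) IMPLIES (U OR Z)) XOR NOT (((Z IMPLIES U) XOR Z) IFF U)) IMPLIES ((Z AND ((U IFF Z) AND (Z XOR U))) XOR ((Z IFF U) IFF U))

T

Substituting U=T, Z=T:
Z XOR U = T XOR T = F
U OR Z = T OR T = T
(Z XOR U) IMPLIES (U OR Z) = F IMPLIES T = T
Z IMPLIES U = T IMPLIES T = T
(Z IMPLIES U) XOR Z = T XOR T = F
((Z IMPLIES U) XOR Z) IFF U = F IFF T = F
NOT (((Z IMPLIES U) XOR Z) IFF U) = NOT F = T
((Z XOR U) IMPLIES (U OR Z)) XOR NOT (((Z IMPLIES U) XOR Z) IFF U) = T XOR T = F
U IFF Z = T IFF T = T
Z XOR U = T XOR T = F
(U IFF Z) AND (Z XOR U) = T AND F = F
Z AND ((U IFF Z) AND (Z XOR U)) = T AND F = F
Z IFF U = T IFF T = T
(Z IFF U) IFF U = T IFF T = T
(Z AND ((U IFF Z) AND (Z XOR U))) XOR ((Z IFF U) IFF U) = F XOR T = T
(((Z XOR U) IMPLIES (U OR Z)) XOR NOT (((Z IMPLIES U) XOR Z) IFF U)) IMPLIES ((Z AND ((U IFF Z) AND (Z XOR U))) XOR ((Z IFF U) IFF U)) = F IMPLIES T = T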